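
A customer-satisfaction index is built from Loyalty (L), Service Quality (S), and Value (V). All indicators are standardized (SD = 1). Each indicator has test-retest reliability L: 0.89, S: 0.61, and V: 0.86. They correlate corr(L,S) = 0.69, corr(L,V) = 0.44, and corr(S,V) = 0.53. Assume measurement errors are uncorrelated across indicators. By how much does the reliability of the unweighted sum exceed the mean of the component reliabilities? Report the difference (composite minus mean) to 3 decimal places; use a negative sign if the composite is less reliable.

0.112

Var(sum) = 3 + 3.32 = 6.32; true-score variance = 2.36 + 3.32 = 5.68; composite reliability = 0.8987.
Mean component reliability = 0.7867.
Difference = 0.8987 − 0.7867 = 0.112.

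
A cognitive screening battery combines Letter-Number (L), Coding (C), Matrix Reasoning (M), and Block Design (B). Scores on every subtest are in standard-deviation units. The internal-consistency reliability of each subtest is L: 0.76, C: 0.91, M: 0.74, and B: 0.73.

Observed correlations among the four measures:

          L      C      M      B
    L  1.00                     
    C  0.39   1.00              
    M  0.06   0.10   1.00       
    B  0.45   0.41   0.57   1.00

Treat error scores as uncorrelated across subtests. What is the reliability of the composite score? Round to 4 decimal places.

Var(L+C+M+B) = 4 + 2·[0.39 + 0.06 + 0.45 + 0.10 + 0.41 + 0.57] = 4 + 3.96 = 7.96.
Under uncorrelated errors the observed covariances equal the true-score covariances, so only the own-variance terms attenuate.
True-score variance = [0.76 + 0.91 + 0.74 + 0.73] + 3.96 = 3.14 + 3.96 = 7.1.
Reliability = 7.1 / 7.96 = 0.8920.

0.8920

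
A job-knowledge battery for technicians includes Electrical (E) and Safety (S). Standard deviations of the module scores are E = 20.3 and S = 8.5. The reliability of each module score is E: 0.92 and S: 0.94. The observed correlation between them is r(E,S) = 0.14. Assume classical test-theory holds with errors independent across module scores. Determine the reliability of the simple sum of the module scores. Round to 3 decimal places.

0.930

Var(E+S) = 20.3² + 8.5² + 2·[20.3·8.5·0.14] = 484.34 + 48.314 = 532.654.
With uncorrelated errors the cross-covariances are all true-score covariance, so they carry over unchanged; only the diagonal terms shrink to ρᵢσᵢ².
True-score variance = [20.3²·0.92 + 8.5²·0.94] + 48.314 = 447.038 + 48.314 = 495.352.
Reliability = 495.352 / 532.654 = 0.930.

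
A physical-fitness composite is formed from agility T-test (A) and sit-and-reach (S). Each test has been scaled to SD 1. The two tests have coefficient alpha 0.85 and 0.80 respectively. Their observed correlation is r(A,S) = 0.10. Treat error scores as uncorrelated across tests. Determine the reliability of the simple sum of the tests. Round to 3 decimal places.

0.841

Var(A+S) = 2 + 2·[0.10] = 2 + 0.2 = 2.2.
With uncorrelated errors the cross-covariances are all true-score covariance, so they carry over unchanged; only the diagonal terms shrink to ρᵢσᵢ².
True-score variance = [0.85 + 0.80] + 0.2 = 1.65 + 0.2 = 1.85.
Reliability = 1.85 / 2.2 = 0.841.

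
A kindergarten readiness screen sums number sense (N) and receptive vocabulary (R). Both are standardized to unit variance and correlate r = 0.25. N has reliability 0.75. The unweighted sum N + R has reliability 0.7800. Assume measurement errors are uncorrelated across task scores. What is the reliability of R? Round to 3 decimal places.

Var(N+R) = 2 + 2·0.25 = 2.500.
True-score variance = ρ_N + ρ_R + 2·0.25, so 0.7800 = (0.75 + ρ_R + 0.50) / 2.500.
ρ_R = 0.7800·2.500 − 0.75 − 0.50 = 0.700.

0.700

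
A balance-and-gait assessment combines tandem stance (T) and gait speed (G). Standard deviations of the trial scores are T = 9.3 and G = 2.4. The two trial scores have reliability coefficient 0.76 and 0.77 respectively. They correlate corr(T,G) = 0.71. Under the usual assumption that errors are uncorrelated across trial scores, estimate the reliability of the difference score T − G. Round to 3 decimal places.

0.635

Var(T−G) = 9.3² + 2.4² − 2·9.3·2.4·0.71 = 92.25 − 31.6944 = 60.5556.
With uncorrelated errors the cross-covariances are all true-score covariance, so they carry over unchanged; only the diagonal terms shrink to ρᵢσᵢ².
True-score variance = [9.3²·0.76 + 2.4²·0.77] − 31.6944 = 70.1676 − 31.6944 = 38.4732.
Reliability = 38.4732 / 60.5556 = 0.635.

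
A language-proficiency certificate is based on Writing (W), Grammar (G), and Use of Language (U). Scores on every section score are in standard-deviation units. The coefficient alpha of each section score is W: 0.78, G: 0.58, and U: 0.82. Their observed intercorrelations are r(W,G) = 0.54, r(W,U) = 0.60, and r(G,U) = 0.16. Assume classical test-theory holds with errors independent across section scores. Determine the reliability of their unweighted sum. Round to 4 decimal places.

0.8536

Var(W+G+U) = 3 + 2·[0.54 + 0.60 + 0.16] = 3 + 2.6 = 5.6.
With uncorrelated errors the cross-covariances are all true-score covariance, so they carry over unchanged; only the diagonal terms shrink to ρᵢσᵢ².
True-score variance = [0.78 + 0.58 + 0.82] + 2.6 = 2.18 + 2.6 = 4.78.
Reliability = 4.78 / 5.6 = 0.8536.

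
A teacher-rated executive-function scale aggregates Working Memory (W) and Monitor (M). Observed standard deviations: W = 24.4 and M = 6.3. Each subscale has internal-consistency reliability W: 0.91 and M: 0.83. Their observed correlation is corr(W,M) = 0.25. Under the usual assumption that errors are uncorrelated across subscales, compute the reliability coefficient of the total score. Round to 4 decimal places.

0.9153

Var(W+M) = 24.4² + 6.3² + 2·[24.4·6.3·0.25] = 635.05 + 76.86 = 711.91.
Because errors are independent across components, Cov(Tᵢ,Tⱼ) = Cov(Xᵢ,Xⱼ); the off-diagonal part of the true-score variance is the same as above.
True-score variance = [24.4²·0.91 + 6.3²·0.83] + 76.86 = 574.72 + 76.86 = 651.58.
Reliability = 651.58 / 711.91 = 0.9153.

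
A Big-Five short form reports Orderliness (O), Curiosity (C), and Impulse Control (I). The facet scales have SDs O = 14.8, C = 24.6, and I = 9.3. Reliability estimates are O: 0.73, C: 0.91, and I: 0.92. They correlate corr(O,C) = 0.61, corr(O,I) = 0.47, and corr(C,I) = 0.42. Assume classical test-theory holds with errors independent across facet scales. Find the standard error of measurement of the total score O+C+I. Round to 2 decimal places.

10.98

Var(total) = 910.69 + 765.734 = 1676.42.
True-score variance = 790.166 + 765.734 = 1555.9, so reliability = 0.9281.
Error variance = 1676.42 − 1555.9 = 120.524; SEM = √120.524 = 10.98.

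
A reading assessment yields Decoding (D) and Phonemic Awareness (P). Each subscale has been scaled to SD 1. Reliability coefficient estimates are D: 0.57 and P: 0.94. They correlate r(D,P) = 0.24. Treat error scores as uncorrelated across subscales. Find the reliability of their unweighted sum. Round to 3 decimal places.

0.802

Var(D+P) = 2 + 2·[0.24] = 2 + 0.48 = 2.48.
Because errors are independent across components, Cov(Tᵢ,Tⱼ) = Cov(Xᵢ,Xⱼ); the off-diagonal part of the true-score variance is the same as above.
True-score variance = [0.57 + 0.94] + 0.48 = 1.51 + 0.48 = 1.99.
Reliability = 1.99 / 2.48 = 0.802.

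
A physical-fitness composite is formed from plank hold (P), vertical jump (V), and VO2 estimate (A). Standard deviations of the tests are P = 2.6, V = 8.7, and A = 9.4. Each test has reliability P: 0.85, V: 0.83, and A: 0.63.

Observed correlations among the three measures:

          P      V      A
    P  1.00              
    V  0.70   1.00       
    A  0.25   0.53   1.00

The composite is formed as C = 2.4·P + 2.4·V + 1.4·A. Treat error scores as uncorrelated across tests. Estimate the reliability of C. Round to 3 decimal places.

0.876

Var(C) = 2.4²·2.6² + 2.4²·8.7² + 1.4²·9.4² + 2·[5.76·2.6·8.7·0.70 + 3.36·2.6·9.4·0.25 + 3.36·8.7·9.4·0.53] = 648.098 + 514.735 = 1162.83.
Under uncorrelated errors the observed covariances equal the true-score covariances, so only the own-variance terms attenuate.
True-score variance = [2.4²·2.6²·0.85 + 2.4²·8.7²·0.83 + 1.4²·9.4²·0.63] + 514.735 = 504.063 + 514.735 = 1018.8.
Reliability = 1018.8 / 1162.83 = 0.876.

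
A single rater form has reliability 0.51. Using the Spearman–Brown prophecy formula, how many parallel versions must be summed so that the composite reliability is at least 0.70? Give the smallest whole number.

3

k ≥ ρ*(1−ρ₁)/(ρ₁(1−ρ*)) = 0.70·0.49 / (0.51·0.30) = 2.242.
Smallest integer k = 3.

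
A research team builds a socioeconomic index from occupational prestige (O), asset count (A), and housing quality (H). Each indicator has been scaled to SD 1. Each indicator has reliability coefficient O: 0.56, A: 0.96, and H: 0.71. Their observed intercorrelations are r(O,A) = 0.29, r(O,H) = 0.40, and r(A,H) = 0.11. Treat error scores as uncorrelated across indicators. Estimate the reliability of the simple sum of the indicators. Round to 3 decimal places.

0.833

Var(O+A+H) = 3 + 2·[0.29 + 0.40 + 0.11] = 3 + 1.6 = 4.6.
Because errors are independent across components, Cov(Tᵢ,Tⱼ) = Cov(Xᵢ,Xⱼ); the off-diagonal part of the true-score variance is the same as above.
True-score variance = [0.56 + 0.96 + 0.71] + 1.6 = 2.23 + 1.6 = 3.83.
Reliability = 3.83 / 4.6 = 0.833.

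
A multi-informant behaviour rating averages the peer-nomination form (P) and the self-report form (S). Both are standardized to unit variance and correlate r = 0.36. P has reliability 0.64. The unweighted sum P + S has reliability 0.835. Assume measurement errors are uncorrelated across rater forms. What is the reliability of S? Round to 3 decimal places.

0.911

Var(P+S) = 2 + 2·0.36 = 2.720.
True-score variance = ρ_P + ρ_S + 2·0.36, so 0.835 = (0.64 + ρ_S + 0.72) / 2.720.
ρ_S = 0.835·2.720 − 0.64 − 0.72 = 0.911.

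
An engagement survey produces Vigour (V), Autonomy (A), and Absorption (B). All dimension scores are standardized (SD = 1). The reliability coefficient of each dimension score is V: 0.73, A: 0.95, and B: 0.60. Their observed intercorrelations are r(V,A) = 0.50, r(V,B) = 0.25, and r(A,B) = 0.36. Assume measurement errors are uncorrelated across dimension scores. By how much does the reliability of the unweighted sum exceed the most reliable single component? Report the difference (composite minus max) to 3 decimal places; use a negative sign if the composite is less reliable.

-0.088

Var(sum) = 3 + 2.22 = 5.22; true-score variance = 2.28 + 2.22 = 4.5; composite reliability = 0.8621.
Max component reliability = 0.9500.
Difference = 0.8621 − 0.9500 = -0.088.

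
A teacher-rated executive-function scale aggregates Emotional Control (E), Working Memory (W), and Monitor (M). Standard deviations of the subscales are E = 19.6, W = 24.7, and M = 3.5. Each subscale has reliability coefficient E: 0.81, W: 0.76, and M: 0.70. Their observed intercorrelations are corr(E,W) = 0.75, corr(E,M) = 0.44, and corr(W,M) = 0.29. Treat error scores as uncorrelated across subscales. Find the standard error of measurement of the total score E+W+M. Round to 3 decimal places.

14.936

Var(total) = 1006.5 + 836.689 = 1843.19.
True-score variance = 783.413 + 836.689 = 1620.1, so reliability = 0.8790.
Error variance = 1843.19 − 1620.1 = 223.087; SEM = √223.087 = 14.936.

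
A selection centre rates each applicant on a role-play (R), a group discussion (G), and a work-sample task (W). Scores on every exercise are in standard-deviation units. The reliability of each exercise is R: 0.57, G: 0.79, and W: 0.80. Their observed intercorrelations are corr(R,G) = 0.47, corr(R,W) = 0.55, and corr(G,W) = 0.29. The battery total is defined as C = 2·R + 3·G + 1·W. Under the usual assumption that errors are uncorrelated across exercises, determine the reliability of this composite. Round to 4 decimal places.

Var(C) = 2² + 3² + 1 + 2·[6·0.47 + 2·0.55 + 3·0.29] = 14 + 9.58 = 23.58.
Because errors are independent across components, Cov(Tᵢ,Tⱼ) = Cov(Xᵢ,Xⱼ); the off-diagonal part of the true-score variance is the same as above.
True-score variance = [2²·0.57 + 3²·0.79 + 0.80] + 9.58 = 10.19 + 9.58 = 19.77.
Reliability = 19.77 / 23.58 = 0.8384.

0.8384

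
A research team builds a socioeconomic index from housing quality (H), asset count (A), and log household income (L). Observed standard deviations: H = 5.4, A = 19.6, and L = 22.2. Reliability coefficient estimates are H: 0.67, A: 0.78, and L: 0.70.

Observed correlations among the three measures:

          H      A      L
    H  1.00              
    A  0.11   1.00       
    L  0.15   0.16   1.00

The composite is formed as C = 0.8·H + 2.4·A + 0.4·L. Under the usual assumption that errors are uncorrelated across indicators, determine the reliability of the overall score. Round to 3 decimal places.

0.793

Var(C) = 0.8²·5.4² + 2.4²·19.6² + 0.4²·22.2² + 2·[1.92·5.4·19.6·0.11 + 0.32·5.4·22.2·0.15 + 0.96·19.6·22.2·0.16] = 2310.28 + 189.884 = 2500.16.
With uncorrelated errors the cross-covariances are all true-score covariance, so they carry over unchanged; only the diagonal terms shrink to ρᵢσᵢ².
True-score variance = [0.8²·5.4²·0.67 + 2.4²·19.6²·0.78 + 0.4²·22.2²·0.70] + 189.884 = 1793.66 + 189.884 = 1983.54.
Reliability = 1983.54 / 2500.16 = 0.793.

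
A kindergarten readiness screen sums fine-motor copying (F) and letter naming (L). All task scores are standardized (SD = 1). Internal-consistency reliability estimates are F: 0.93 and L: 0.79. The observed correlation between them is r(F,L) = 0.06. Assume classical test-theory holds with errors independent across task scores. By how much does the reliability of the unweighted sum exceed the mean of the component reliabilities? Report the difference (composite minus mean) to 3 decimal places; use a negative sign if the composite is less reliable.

0.008

Var(sum) = 2 + 0.12 = 2.12; true-score variance = 1.72 + 0.12 = 1.84; composite reliability = 0.8679.
Mean component reliability = 0.8600.
Difference = 0.8679 − 0.8600 = 0.008.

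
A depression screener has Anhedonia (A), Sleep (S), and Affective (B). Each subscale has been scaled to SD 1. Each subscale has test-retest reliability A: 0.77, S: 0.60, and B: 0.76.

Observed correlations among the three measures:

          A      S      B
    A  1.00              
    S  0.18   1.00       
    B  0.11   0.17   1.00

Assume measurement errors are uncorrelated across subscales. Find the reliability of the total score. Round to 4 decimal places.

0.7781

Var(A+S+B) = 3 + 2·[0.18 + 0.11 + 0.17] = 3 + 0.92 = 3.92.
Because errors are independent across components, Cov(Tᵢ,Tⱼ) = Cov(Xᵢ,Xⱼ); the off-diagonal part of the true-score variance is the same as above.
True-score variance = [0.77 + 0.60 + 0.76] + 0.92 = 2.13 + 0.92 = 3.05.
Reliability = 3.05 / 3.92 = 0.7781.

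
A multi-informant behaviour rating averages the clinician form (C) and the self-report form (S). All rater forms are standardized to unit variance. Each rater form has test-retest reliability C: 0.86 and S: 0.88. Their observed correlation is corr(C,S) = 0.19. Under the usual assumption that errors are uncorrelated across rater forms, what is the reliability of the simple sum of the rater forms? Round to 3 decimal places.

0.891

Var(C+S) = 2 + 2·[0.19] = 2 + 0.38 = 2.38.
Under uncorrelated errors the observed covariances equal the true-score covariances, so only the own-variance terms attenuate.
True-score variance = [0.86 + 0.88] + 0.38 = 1.74 + 0.38 = 2.12.
Reliability = 2.12 / 2.38 = 0.891.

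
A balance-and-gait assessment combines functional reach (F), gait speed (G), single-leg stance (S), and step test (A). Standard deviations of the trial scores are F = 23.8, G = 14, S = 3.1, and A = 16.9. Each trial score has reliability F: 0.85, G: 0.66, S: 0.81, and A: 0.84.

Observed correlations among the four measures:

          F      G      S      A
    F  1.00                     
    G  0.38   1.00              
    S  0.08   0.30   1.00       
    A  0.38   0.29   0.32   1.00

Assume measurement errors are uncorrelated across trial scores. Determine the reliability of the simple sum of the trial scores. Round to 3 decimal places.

Var(F+G+S+A) = 23.8² + 14² + 3.1² + 16.9² + 2·[23.8·14·0.38 + 23.8·3.1·0.08 + 23.8·16.9·0.38 + 14·3.1·0.30 + 14·16.9·0.29 + 3.1·16.9·0.32] = 1057.66 + 767.522 = 1825.18.
With uncorrelated errors the cross-covariances are all true-score covariance, so they carry over unchanged; only the diagonal terms shrink to ρᵢσᵢ².
True-score variance = [23.8²·0.85 + 14²·0.66 + 3.1²·0.81 + 16.9²·0.84] + 767.522 = 858.531 + 767.522 = 1626.05.
Reliability = 1626.05 / 1825.18 = 0.891.

0.891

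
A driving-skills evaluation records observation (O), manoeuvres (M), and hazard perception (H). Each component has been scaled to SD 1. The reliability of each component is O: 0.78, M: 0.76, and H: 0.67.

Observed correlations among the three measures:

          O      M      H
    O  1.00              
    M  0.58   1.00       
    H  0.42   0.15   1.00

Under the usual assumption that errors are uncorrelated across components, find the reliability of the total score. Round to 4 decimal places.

Var(O+M+H) = 3 + 2·[0.58 + 0.42 + 0.15] = 3 + 2.3 = 5.3.
Because errors are independent across components, Cov(Tᵢ,Tⱼ) = Cov(Xᵢ,Xⱼ); the off-diagonal part of the true-score variance is the same as above.
True-score variance = [0.78 + 0.76 + 0.67] + 2.3 = 2.21 + 2.3 = 4.51.
Reliability = 4.51 / 5.3 = 0.8509.

0.8509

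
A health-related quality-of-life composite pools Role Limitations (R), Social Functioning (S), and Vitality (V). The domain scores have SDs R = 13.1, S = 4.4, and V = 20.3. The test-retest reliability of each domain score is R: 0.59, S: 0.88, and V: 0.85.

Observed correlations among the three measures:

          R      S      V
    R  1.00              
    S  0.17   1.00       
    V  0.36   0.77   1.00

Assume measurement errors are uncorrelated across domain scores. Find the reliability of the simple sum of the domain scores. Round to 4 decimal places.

0.8587

Var(R+S+V) = 13.1² + 4.4² + 20.3² + 2·[13.1·4.4·0.17 + 13.1·20.3·0.36 + 4.4·20.3·0.77] = 603.06 + 348.62 = 951.68.
With uncorrelated errors the cross-covariances are all true-score covariance, so they carry over unchanged; only the diagonal terms shrink to ρᵢσᵢ².
True-score variance = [13.1²·0.59 + 4.4²·0.88 + 20.3²·0.85] + 348.62 = 468.563 + 348.62 = 817.183.
Reliability = 817.183 / 951.68 = 0.8587.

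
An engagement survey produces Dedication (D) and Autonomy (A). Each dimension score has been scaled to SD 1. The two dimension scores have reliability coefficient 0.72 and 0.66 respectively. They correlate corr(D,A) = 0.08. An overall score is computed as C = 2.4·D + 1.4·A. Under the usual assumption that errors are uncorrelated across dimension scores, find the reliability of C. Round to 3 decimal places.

Var(C) = 2.4² + 1.4² + 2·[3.36·0.08] = 7.72 + 0.5376 = 8.2576.
Because errors are independent across components, Cov(Tᵢ,Tⱼ) = Cov(Xᵢ,Xⱼ); the off-diagonal part of the true-score variance is the same as above.
True-score variance = [2.4²·0.72 + 1.4²·0.66] + 0.5376 = 5.4408 + 0.5376 = 5.9784.
Reliability = 5.9784 / 8.2576 = 0.724.

0.724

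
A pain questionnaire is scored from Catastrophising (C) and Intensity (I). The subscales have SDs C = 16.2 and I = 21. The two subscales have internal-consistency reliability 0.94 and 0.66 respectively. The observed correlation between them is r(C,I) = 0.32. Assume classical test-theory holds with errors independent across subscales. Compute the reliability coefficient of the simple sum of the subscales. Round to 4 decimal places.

Var(C+I) = 16.2² + 21² + 2·[16.2·21·0.32] = 703.44 + 217.728 = 921.168.
Because errors are independent across components, Cov(Tᵢ,Tⱼ) = Cov(Xᵢ,Xⱼ); the off-diagonal part of the true-score variance is the same as above.
True-score variance = [16.2²·0.94 + 21²·0.66] + 217.728 = 537.754 + 217.728 = 755.482.
Reliability = 755.482 / 921.168 = 0.8201.

0.8201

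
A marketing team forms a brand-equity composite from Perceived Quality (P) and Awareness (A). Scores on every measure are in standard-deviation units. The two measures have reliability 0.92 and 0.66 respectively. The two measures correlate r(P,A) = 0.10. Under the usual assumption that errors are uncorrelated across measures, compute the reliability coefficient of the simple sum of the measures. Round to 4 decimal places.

Var(P+A) = 2 + 2·[0.10] = 2 + 0.2 = 2.2.
Because errors are independent across components, Cov(Tᵢ,Tⱼ) = Cov(Xᵢ,Xⱼ); the off-diagonal part of the true-score variance is the same as above.
True-score variance = [0.92 + 0.66] + 0.2 = 1.58 + 0.2 = 1.78.
Reliability = 1.78 / 2.2 = 0.8091.

0.8091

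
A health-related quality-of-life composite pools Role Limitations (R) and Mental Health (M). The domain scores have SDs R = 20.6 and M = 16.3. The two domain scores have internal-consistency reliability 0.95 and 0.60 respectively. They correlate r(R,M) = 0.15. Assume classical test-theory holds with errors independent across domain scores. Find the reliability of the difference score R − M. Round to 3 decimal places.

0.784

Var(R−M) = 20.6² + 16.3² − 2·20.6·16.3·0.15 = 690.05 − 100.734 = 589.316.
Under uncorrelated errors the observed covariances equal the true-score covariances, so only the own-variance terms attenuate.
True-score variance = [20.6²·0.95 + 16.3²·0.60] − 100.734 = 562.556 − 100.734 = 461.822.
Reliability = 461.822 / 589.316 = 0.784.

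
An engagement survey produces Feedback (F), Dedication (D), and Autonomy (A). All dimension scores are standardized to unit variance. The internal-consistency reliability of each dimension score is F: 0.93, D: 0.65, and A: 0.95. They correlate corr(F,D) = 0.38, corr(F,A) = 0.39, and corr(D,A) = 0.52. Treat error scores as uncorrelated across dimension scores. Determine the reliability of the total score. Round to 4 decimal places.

Var(F+D+A) = 3 + 2·[0.38 + 0.39 + 0.52] = 3 + 2.58 = 5.58.
Because errors are independent across components, Cov(Tᵢ,Tⱼ) = Cov(Xᵢ,Xⱼ); the off-diagonal part of the true-score variance is the same as above.
True-score variance = [0.93 + 0.65 + 0.95] + 2.58 = 2.53 + 2.58 = 5.11.
Reliability = 5.11 / 5.58 = 0.9158.

0.9158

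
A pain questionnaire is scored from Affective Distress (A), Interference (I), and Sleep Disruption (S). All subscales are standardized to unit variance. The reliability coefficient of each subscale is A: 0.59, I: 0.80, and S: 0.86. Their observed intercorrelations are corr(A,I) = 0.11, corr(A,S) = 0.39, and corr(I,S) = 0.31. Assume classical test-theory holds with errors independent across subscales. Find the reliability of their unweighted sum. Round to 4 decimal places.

Var(A+I+S) = 3 + 2·[0.11 + 0.39 + 0.31] = 3 + 1.62 = 4.62.
Because errors are independent across components, Cov(Tᵢ,Tⱼ) = Cov(Xᵢ,Xⱼ); the off-diagonal part of the true-score variance is the same as above.
True-score variance = [0.59 + 0.80 + 0.86] + 1.62 = 2.25 + 1.62 = 3.87.
Reliability = 3.87 / 4.62 = 0.8377.

0.8377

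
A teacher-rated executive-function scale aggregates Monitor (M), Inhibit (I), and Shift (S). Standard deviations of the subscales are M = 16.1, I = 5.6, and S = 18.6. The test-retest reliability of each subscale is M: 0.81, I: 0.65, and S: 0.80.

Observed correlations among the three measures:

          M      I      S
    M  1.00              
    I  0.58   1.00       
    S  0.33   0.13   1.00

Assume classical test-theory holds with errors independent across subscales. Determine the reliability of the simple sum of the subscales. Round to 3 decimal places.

0.866

Var(M+I+S) = 16.1² + 5.6² + 18.6² + 2·[16.1·5.6·0.58 + 16.1·18.6·0.33 + 5.6·18.6·0.13] = 636.53 + 329.311 = 965.841.
Under uncorrelated errors the observed covariances equal the true-score covariances, so only the own-variance terms attenuate.
True-score variance = [16.1²·0.81 + 5.6²·0.65 + 18.6²·0.80] + 329.311 = 507.112 + 329.311 = 836.423.
Reliability = 836.423 / 965.841 = 0.866.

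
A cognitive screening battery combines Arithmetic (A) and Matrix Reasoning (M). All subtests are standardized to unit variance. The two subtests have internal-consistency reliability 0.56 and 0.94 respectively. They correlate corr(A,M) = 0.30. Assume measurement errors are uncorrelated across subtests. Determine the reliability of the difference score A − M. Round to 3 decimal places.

0.643

Var(A−M) = 1 + 1 − 2·0.30 = 2 − 0.6 = 1.4.
Under uncorrelated errors the observed covariances equal the true-score covariances, so only the own-variance terms attenuate.
True-score variance = [0.56 + 0.94] − 0.6 = 1.5 − 0.6 = 0.9.
Reliability = 0.9 / 1.4 = 0.643.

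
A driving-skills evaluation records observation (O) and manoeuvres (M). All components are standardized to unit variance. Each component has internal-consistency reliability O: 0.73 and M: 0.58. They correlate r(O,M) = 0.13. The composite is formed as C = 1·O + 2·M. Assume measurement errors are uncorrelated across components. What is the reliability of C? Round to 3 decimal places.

Var(C) = 1 + 2² + 2·[2·0.13] = 5 + 0.52 = 5.52.
With uncorrelated errors the cross-covariances are all true-score covariance, so they carry over unchanged; only the diagonal terms shrink to ρᵢσᵢ².
True-score variance = [0.73 + 2²·0.58] + 0.52 = 3.05 + 0.52 = 3.57.
Reliability = 3.57 / 5.52 = 0.647.

0.647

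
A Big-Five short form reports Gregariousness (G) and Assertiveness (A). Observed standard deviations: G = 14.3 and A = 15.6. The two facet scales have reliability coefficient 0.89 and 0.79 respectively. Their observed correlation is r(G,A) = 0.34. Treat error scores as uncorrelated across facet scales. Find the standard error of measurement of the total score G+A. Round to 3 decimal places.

8.579

Var(total) = 447.85 + 151.694 = 599.544.
True-score variance = 374.25 + 151.694 = 525.945, so reliability = 0.8772.
Error variance = 599.544 − 525.945 = 73.5995; SEM = √73.5995 = 8.579.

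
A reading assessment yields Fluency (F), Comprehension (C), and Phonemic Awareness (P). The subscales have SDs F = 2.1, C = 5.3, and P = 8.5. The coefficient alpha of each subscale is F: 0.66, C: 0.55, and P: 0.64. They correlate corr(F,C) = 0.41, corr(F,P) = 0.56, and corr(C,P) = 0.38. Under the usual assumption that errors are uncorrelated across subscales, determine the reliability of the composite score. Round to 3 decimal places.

Var(F+C+P) = 2.1² + 5.3² + 8.5² + 2·[2.1·5.3·0.41 + 2.1·8.5·0.56 + 5.3·8.5·0.38] = 104.75 + 63.3566 = 168.107.
Because errors are independent across components, Cov(Tᵢ,Tⱼ) = Cov(Xᵢ,Xⱼ); the off-diagonal part of the true-score variance is the same as above.
True-score variance = [2.1²·0.66 + 5.3²·0.55 + 8.5²·0.64] + 63.3566 = 64.6001 + 63.3566 = 127.957.
Reliability = 127.957 / 168.107 = 0.761.

0.761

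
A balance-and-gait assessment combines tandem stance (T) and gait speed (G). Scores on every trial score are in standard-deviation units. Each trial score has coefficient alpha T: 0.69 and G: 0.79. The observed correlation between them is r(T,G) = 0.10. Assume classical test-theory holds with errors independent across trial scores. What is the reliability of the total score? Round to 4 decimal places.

0.7636

Var(T+G) = 2 + 2·[0.10] = 2 + 0.2 = 2.2.
With uncorrelated errors the cross-covariances are all true-score covariance, so they carry over unchanged; only the diagonal terms shrink to ρᵢσᵢ².
True-score variance = [0.69 + 0.79] + 0.2 = 1.48 + 0.2 = 1.68.
Reliability = 1.68 / 2.2 = 0.7636.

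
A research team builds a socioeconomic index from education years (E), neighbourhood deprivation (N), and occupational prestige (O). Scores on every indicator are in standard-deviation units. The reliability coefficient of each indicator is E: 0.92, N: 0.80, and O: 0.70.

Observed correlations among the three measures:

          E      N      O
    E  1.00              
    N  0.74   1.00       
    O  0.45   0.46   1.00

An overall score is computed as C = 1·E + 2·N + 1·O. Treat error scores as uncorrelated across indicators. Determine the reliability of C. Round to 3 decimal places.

0.899

Var(C) = 1 + 2² + 1 + 2·[2·0.74 + 0.45 + 2·0.46] = 6 + 5.7 = 11.7.
With uncorrelated errors the cross-covariances are all true-score covariance, so they carry over unchanged; only the diagonal terms shrink to ρᵢσᵢ².
True-score variance = [0.92 + 2²·0.80 + 0.70] + 5.7 = 4.82 + 5.7 = 10.52.
Reliability = 10.52 / 11.7 = 0.899.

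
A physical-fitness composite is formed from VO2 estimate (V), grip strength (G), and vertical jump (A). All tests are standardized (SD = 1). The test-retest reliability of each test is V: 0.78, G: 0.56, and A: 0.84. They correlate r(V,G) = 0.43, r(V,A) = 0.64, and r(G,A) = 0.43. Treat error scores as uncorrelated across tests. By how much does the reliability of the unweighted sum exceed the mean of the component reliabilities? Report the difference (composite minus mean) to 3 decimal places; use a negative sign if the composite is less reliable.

Var(sum) = 3 + 3 = 6; true-score variance = 2.18 + 3 = 5.18; composite reliability = 0.8633.
Mean component reliability = 0.7267.
Difference = 0.8633 − 0.7267 = 0.137.

0.137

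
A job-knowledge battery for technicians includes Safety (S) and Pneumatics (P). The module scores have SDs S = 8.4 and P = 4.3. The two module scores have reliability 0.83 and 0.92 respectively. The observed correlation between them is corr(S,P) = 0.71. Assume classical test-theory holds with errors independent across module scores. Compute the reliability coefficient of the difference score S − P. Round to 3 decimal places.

0.643

Var(S−P) = 8.4² + 4.3² − 2·8.4·4.3·0.71 = 89.05 − 51.2904 = 37.7596.
Because errors are independent across components, Cov(Tᵢ,Tⱼ) = Cov(Xᵢ,Xⱼ); the off-diagonal part of the true-score variance is the same as above.
True-score variance = [8.4²·0.83 + 4.3²·0.92] − 51.2904 = 75.5756 − 51.2904 = 24.2852.
Reliability = 24.2852 / 37.7596 = 0.643.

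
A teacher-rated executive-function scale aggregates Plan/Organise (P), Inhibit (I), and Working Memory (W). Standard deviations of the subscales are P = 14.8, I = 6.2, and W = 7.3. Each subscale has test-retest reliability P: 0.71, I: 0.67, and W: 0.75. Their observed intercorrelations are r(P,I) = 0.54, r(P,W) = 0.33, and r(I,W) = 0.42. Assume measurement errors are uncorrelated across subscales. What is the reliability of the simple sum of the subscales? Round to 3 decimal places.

Var(P+I+W) = 14.8² + 6.2² + 7.3² + 2·[14.8·6.2·0.54 + 14.8·7.3·0.33 + 6.2·7.3·0.42] = 310.77 + 208.426 = 519.196.
Because errors are independent across components, Cov(Tᵢ,Tⱼ) = Cov(Xᵢ,Xⱼ); the off-diagonal part of the true-score variance is the same as above.
True-score variance = [14.8²·0.71 + 6.2²·0.67 + 7.3²·0.75] + 208.426 = 221.241 + 208.426 = 429.666.
Reliability = 429.666 / 519.196 = 0.828.

0.828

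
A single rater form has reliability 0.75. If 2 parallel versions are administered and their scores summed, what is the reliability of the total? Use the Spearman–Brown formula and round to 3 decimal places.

0.857

ρ_k = kρ / (1 + (k−1)ρ) = 2·0.75 / (1 + 1·0.75) = 1.500 / 1.750 = 0.857.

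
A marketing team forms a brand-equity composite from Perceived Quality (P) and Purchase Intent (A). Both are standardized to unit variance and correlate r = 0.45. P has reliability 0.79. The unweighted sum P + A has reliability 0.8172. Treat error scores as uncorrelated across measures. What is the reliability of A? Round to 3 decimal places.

0.680

Var(P+A) = 2 + 2·0.45 = 2.900.
True-score variance = ρ_P + ρ_A + 2·0.45, so 0.8172 = (0.79 + ρ_A + 0.90) / 2.900.
ρ_A = 0.8172·2.900 − 0.79 − 0.90 = 0.680.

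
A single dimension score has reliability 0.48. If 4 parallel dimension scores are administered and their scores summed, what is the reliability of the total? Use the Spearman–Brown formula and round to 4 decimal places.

0.7869

ρ_k = kρ / (1 + (k−1)ρ) = 4·0.48 / (1 + 3·0.48) = 1.920 / 2.440 = 0.7869.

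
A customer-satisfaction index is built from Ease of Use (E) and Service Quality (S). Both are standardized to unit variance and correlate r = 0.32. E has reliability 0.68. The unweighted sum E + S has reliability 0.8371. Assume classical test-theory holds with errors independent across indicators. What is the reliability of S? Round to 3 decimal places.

Var(E+S) = 2 + 2·0.32 = 2.640.
True-score variance = ρ_E + ρ_S + 2·0.32, so 0.8371 = (0.68 + ρ_S + 0.64) / 2.640.
ρ_S = 0.8371·2.640 − 0.68 − 0.64 = 0.890.

0.890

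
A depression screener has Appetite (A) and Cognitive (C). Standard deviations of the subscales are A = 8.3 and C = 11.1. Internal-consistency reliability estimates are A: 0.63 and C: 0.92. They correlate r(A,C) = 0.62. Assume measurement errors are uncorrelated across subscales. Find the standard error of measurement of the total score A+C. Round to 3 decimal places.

Var(total) = 192.1 + 114.241 = 306.341.
True-score variance = 156.754 + 114.241 = 270.995, so reliability = 0.8846.
Error variance = 306.341 − 270.995 = 35.3461; SEM = √35.3461 = 5.945.

5.945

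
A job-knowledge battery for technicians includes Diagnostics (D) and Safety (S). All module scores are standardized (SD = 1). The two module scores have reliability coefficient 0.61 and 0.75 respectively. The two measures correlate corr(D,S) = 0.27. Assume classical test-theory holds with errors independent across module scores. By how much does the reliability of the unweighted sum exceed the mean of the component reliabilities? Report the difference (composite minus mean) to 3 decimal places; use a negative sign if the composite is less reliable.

0.068

Var(sum) = 2 + 0.54 = 2.54; true-score variance = 1.36 + 0.54 = 1.9; composite reliability = 0.7480.
Mean component reliability = 0.6800.
Difference = 0.7480 − 0.6800 = 0.068.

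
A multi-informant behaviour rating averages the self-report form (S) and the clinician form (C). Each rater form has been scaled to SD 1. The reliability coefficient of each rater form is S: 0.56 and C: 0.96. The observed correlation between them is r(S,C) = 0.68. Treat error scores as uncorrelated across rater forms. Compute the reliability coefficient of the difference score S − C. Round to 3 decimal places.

0.250

Var(S−C) = 1 + 1 − 2·0.68 = 2 − 1.36 = 0.64.
Under uncorrelated errors the observed covariances equal the true-score covariances, so only the own-variance terms attenuate.
True-score variance = [0.56 + 0.96] − 1.36 = 1.52 − 1.36 = 0.16.
Reliability = 0.16 / 0.64 = 0.250.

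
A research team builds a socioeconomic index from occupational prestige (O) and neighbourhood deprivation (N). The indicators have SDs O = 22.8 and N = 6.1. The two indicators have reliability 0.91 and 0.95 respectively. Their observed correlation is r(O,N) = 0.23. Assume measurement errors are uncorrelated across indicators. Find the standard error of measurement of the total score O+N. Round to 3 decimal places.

6.975

Var(total) = 557.05 + 63.9768 = 621.027.
True-score variance = 508.404 + 63.9768 = 572.381, so reliability = 0.9217.
Error variance = 621.027 − 572.381 = 48.6461; SEM = √48.6461 = 6.975.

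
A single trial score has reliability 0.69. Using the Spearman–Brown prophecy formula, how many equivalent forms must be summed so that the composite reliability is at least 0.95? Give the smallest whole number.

9

k ≥ ρ*(1−ρ₁)/(ρ₁(1−ρ*)) = 0.95·0.31 / (0.69·0.05) = 8.536.
Smallest integer k = 9.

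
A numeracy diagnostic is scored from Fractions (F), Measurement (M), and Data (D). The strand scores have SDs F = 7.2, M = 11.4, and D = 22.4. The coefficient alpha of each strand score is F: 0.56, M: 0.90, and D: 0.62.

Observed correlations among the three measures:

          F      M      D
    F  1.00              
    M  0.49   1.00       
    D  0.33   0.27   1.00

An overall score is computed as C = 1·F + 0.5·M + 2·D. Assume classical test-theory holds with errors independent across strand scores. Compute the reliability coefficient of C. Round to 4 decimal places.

Var(C) = 7.2² + 0.5²·11.4² + 2²·22.4² + 2·[0.5·7.2·11.4·0.49 + 2·7.2·22.4·0.33 + 11.4·22.4·0.27] = 2091.37 + 391.003 = 2482.37.
Under uncorrelated errors the observed covariances equal the true-score covariances, so only the own-variance terms attenuate.
True-score variance = [7.2²·0.56 + 0.5²·11.4²·0.90 + 2²·22.4²·0.62] + 391.003 = 1302.64 + 391.003 = 1693.64.
Reliability = 1693.64 / 2482.37 = 0.6823.

0.6823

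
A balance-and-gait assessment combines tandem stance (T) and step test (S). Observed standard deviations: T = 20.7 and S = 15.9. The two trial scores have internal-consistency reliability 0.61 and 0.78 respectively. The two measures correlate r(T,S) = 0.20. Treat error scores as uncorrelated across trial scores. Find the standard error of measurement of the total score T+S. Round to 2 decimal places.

14.92

Var(total) = 681.3 + 131.652 = 812.952.
True-score variance = 458.571 + 131.652 = 590.223, so reliability = 0.7260.
Error variance = 812.952 − 590.223 = 222.729; SEM = √222.729 = 14.92.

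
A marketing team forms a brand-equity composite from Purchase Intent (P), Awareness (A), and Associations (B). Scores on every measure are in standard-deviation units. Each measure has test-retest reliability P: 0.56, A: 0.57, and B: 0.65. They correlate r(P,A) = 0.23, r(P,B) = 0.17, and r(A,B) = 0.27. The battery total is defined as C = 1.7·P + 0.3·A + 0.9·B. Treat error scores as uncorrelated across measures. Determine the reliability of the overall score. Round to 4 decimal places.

Var(C) = 1.7² + 0.3² + 0.9² + 2·[0.51·0.23 + 1.53·0.17 + 0.27·0.27] = 3.79 + 0.9006 = 4.6906.
Because errors are independent across components, Cov(Tᵢ,Tⱼ) = Cov(Xᵢ,Xⱼ); the off-diagonal part of the true-score variance is the same as above.
True-score variance = [1.7²·0.56 + 0.3²·0.57 + 0.9²·0.65] + 0.9006 = 2.1962 + 0.9006 = 3.0968.
Reliability = 3.0968 / 4.6906 = 0.6602.

0.6602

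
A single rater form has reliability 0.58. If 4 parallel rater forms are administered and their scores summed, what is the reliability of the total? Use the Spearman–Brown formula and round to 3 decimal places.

0.847

ρ_k = kρ / (1 + (k−1)ρ) = 4·0.58 / (1 + 3·0.58) = 2.320 / 2.740 = 0.847.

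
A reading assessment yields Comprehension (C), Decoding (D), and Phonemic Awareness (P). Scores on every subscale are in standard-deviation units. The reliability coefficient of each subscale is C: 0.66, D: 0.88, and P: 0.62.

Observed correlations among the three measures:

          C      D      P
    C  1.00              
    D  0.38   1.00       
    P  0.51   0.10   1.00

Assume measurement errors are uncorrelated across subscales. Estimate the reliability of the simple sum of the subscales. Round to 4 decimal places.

Var(C+D+P) = 3 + 2·[0.38 + 0.51 + 0.10] = 3 + 1.98 = 4.98.
Because errors are independent across components, Cov(Tᵢ,Tⱼ) = Cov(Xᵢ,Xⱼ); the off-diagonal part of the true-score variance is the same as above.
True-score variance = [0.66 + 0.88 + 0.62] + 1.98 = 2.16 + 1.98 = 4.14.
Reliability = 4.14 / 4.98 = 0.8313.

0.8313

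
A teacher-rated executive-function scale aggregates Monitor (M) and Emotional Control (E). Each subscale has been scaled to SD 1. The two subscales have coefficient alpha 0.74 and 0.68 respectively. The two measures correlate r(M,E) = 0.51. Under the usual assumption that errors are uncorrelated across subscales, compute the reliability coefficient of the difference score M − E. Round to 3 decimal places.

0.408

Var(M−E) = 1 + 1 − 2·0.51 = 2 − 1.02 = 0.98.
With uncorrelated errors the cross-covariances are all true-score covariance, so they carry over unchanged; only the diagonal terms shrink to ρᵢσᵢ².
True-score variance = [0.74 + 0.68] − 1.02 = 1.42 − 1.02 = 0.4.
Reliability = 0.4 / 0.98 = 0.408.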